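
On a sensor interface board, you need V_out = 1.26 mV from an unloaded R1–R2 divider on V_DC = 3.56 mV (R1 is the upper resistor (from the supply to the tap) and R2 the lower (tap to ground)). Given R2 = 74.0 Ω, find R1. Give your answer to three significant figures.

The divider ratio is R2/(R1+R2) = 1.26/3.56 = 0.3539.
So R1 = R2 · (V_DC/V_out − 1) = 74.0 × (3.56/1.26 − 1) = 74.0 × 1.825 = 135.1 Ω.

R1 ≈ 135 Ω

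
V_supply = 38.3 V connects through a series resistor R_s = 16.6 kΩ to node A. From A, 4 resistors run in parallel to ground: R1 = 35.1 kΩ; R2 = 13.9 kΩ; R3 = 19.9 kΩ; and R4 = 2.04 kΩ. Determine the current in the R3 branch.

I ≈ 0.165 mA

Parallel bank: R_p = 1/(1/35.1 + 1/13.9 + 1/19.9 + 1/2.04) = 1.560 kΩ.
V_A by voltage divider: V_A = 38.3 × 1.560/(16.6 + 1.560) = 3.291 V.
I(R3) = V_A / R3 = 3.291/19.9 = 0.1654 mA.
(Equivalently: I_total = 2.109 mA, then current-divider fraction G_k/ΣG = 0.07841.)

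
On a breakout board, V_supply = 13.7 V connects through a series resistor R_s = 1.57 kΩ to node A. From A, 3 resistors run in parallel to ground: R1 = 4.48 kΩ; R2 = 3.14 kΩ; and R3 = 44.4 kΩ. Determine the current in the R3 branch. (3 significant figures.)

I ≈ 0.164 mA

Combine the parallel branches: R_p = (1/4.48 + 1/3.14 + 1/44.4)⁻¹ = 1.772 kΩ.
Node voltage V_A = V_supply · R_p/(R_s + R_p) = 13.7 × 0.5303 = 7.265 V.
Branch current I = V_A/R3 = 7.265/44.4 = 0.1636 mA.
(Equivalently: I_total = 4.099 mA, then current-divider fraction G_k/ΣG = 0.03992.)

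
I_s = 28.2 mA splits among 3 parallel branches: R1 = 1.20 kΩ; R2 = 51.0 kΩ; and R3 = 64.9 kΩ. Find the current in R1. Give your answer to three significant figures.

Total conductance ΣG = 1/1.20 + 1/51.0 + 1/64.9 = 0.8683 (units of 1/kΩ).
Current divider: I(R1) = I_s · G_k/ΣG = 28.2 × (0.8333/0.8683) = 28.2 × 0.9597 = 27.06 mA.

I ≈ 27.1 mA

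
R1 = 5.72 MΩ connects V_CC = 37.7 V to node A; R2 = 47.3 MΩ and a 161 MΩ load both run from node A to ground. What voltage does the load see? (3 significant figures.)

First combine the lower leg with the load: R2 ‖ R_L = 36.56 MΩ.
Now apply the divider: V_out = 37.7 × 0.8647 = 32.60 V.

V_out ≈ 32.6 V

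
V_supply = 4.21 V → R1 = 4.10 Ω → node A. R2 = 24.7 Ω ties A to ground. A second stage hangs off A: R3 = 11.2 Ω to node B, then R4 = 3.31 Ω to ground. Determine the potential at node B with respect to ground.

Node A sees R2 in parallel with the series input of stage 2, R3 + R4 = 14.51 Ω.
R2 ‖ (R3+R4) = 9.140 Ω.
First divider: V_A = V_supply · 9.140/(4.10 + 9.140) = 2.906 V.
Stage 2 is unloaded, so V_B = V_A · R4/(R3+R4) = 2.906 × 3.31/14.51 = 0.6630 V.

V_B ≈ 0.663 V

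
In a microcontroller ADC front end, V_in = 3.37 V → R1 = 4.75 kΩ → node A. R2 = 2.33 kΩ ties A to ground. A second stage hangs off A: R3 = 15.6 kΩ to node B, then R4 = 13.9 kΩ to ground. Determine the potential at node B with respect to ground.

V_B ≈ 0.496 V

The second stage (R3 + R4 = 29.50 kΩ) loads node A in parallel with R2.
Effective lower resistance at A: R2 ‖ 29.50 = 2.159 kΩ.
First divider: V_A = V_in · 2.159/(4.75 + 2.159) = 1.053 V.
V_B = V_A × 0.4712 = 0.4963 V.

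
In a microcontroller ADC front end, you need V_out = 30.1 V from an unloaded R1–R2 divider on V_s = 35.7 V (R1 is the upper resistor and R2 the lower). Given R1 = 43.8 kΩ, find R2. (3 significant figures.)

V_out/V_s = R2/(R1+R2) = 0.8431.
So R2 = R1 · V_out/(V_s − V_out) = 43.8 × 30.1/(35.7 − 30.1) = 43.8 × 5.375 = 235.4 kΩ.

R2 ≈ 235 kΩ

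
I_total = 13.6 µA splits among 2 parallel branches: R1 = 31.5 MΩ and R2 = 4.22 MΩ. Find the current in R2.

I ≈ 12.0 µA

For two parallel branches, I_k = I_total · (other R)/(sum of R).
So I = 13.6 × 31.5/35.72 = 11.99 µA.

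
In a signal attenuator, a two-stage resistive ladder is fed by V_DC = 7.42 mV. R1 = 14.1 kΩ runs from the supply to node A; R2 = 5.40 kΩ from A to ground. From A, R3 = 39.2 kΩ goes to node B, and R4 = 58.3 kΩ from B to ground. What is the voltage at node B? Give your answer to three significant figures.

The second stage (R3 + R4 = 97.50 kΩ) loads node A in parallel with R2.
Effective lower resistance at A: R2 ‖ 97.50 = 5.117 kΩ.
V_A = 7.42 × 5.117/(14.1 + 5.117) = 1.976 mV.
Then the unloaded second divider: V_B = V_A × R4/(R3+R4) = 1.976 × 0.5979 = 1.181 mV.

V_B ≈ 1.18 mV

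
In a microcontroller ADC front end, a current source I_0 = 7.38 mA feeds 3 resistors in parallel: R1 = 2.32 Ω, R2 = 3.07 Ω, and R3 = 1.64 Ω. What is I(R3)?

Conductances: ΣG = 1/2.32 + 1/3.07 + 1/1.64 = 1.367 (1/Ω).
R3 takes the fraction G_k/ΣG = 0.6098/1.367 = 0.4462, so I = 7.38 × 0.4462 = 3.293 mA.

I ≈ 3.29 mA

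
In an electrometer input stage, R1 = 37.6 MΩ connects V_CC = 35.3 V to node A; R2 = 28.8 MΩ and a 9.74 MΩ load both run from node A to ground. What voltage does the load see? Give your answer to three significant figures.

V_out ≈ 5.73 V

R2 ‖ R_L = (28.8 × 9.74)/(28.8 + 9.74) = 7.278 MΩ.
Voltage divider with the loaded lower leg: V_out = 35.3 × 7.278/(37.6 + 7.278) = 35.3 × 0.1622 = 5.725 V.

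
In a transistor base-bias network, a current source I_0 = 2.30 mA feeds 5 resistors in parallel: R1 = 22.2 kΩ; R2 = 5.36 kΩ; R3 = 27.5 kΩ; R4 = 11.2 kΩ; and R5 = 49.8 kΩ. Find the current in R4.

I ≈ 0.544 mA

ΣG = 1/22.2 + 1/5.36 + 1/27.5 + 1/11.2 + 1/49.8 = 0.3773.
By the current-divider rule, I = I_0 · G_k/ΣG = 2.30 × 0.2366 = 0.5442 mA.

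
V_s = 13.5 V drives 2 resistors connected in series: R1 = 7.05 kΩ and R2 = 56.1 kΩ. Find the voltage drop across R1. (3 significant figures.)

Total series resistance ΣR = 7.05 + 56.1 = 63.15 kΩ.
Voltage divider: V = V_s · (7.050 / 63.15) = 13.5 × 0.1116 = 1.507 V.

V ≈ 1.51 V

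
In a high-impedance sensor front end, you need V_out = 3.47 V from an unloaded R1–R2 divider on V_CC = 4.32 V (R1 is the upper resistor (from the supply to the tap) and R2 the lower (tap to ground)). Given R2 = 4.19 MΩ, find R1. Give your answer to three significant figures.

R1 ≈ 1.03 MΩ

Required fraction k = V_out/V_CC = 0.8032.
Rearranging, R1 = R2·(1−k)/k = 4.19 × 0.2450 = 1.026 MΩ.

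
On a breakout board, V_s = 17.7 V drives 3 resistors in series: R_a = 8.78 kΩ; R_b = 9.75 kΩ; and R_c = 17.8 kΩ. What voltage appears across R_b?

V ≈ 4.75 V

ΣR = 8.78 + 9.75 + 17.8 = 36.33 kΩ.
Voltage divider: V = V_s · (9.750 / 36.33) = 17.7 × 0.2684 = 4.750 V.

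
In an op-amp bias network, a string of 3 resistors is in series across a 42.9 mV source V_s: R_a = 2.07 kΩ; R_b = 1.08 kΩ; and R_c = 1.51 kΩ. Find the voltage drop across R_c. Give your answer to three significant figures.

V ≈ 13.9 mV

Total series resistance ΣR = 2.07 + 1.08 + 1.51 = 4.660 kΩ.
By the voltage-divider rule, V = 42.9 × 1.510/4.660 = 13.90 mV.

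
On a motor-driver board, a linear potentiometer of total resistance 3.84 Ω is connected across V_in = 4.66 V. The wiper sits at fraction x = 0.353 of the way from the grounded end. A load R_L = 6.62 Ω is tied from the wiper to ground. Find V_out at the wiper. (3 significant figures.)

V_out ≈ 1.45 V

Split the track: R_lower = x·R_p = 1.356 Ω, R_upper = (1−x)·R_p = 2.484 Ω.
Lower segment in parallel with the load: 1.356 ‖ 6.62 = 1.125 Ω.
Loaded-divider output: V_out = 4.66 × 0.3117 = 1.453 V.
(Unloaded: V_out = x·V_in = 1.64 V.)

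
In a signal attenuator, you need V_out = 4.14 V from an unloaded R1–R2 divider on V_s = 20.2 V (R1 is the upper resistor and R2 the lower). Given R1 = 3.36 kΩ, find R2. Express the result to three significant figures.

The divider ratio is R2/(R1+R2) = 4.14/20.2 = 0.2050.
Rearranging, R2 = R1·k/(1−k) = 3.36 × 0.2578 = 0.8662 kΩ.

R2 ≈ 0.866 kΩ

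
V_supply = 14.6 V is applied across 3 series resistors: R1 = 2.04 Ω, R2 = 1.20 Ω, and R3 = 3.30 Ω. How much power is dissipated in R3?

P ≈ 16.4 W

The common current is I = 14.6/6.540 = 2.232 A.
V(R3) = I·R = 7.367 V; P = V·I = 7.367 × 2.232 = 16.45 W.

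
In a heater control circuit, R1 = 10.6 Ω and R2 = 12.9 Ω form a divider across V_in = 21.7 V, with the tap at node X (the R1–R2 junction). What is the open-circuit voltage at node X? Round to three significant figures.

Open-circuit (no load on X): V_th = V_in · R2/(R1 + R2) = 21.7 × 12.9/(10.60 + 12.9) = 11.91 V.

V_th ≈ 11.9 V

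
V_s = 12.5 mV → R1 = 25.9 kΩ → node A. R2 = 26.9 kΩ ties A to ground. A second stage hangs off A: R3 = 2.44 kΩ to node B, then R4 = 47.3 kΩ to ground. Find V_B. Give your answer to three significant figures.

The second stage (R3 + R4 = 49.74 kΩ) loads node A in parallel with R2.
Effective lower resistance at A: R2 ‖ 49.74 = 17.46 kΩ.
V_A = 12.5 × 17.46/(25.9 + 17.46) = 5.033 mV.
Stage 2 is unloaded, so V_B = V_A · R4/(R3+R4) = 5.033 × 47.3/49.74 = 4.786 mV.

V_B ≈ 4.79 mV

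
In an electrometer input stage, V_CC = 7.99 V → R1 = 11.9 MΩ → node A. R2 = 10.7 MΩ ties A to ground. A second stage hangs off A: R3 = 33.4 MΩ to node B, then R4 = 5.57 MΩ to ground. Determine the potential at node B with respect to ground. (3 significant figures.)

The second stage (R3 + R4 = 38.97 MΩ) loads node A in parallel with R2.
R2 ‖ (R3+R4) = 8.395 MΩ.
First divider: V_A = V_CC · 8.395/(11.9 + 8.395) = 3.305 V.
Stage 2 is unloaded, so V_B = V_A · R4/(R3+R4) = 3.305 × 5.57/38.97 = 0.4724 V.

V_B ≈ 0.472 V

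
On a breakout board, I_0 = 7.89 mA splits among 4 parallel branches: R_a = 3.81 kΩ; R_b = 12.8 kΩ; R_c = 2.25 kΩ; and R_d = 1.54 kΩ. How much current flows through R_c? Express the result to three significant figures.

I ≈ 2.44 mA

Total conductance ΣG = 1/3.81 + 1/12.8 + 1/2.25 + 1/1.54 = 1.434 (units of 1/kΩ).
Current divider: I(R_c) = I_0 · G_k/ΣG = 7.89 × (0.4444/1.434) = 7.89 × 0.3098 = 2.445 mA.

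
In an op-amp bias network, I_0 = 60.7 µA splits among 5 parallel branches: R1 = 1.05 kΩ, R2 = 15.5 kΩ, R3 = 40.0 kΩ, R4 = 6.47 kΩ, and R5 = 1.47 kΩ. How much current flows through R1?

Conductances: ΣG = 1/1.05 + 1/15.5 + 1/40.0 + 1/6.47 + 1/1.47 = 1.877 (1/kΩ).
R1 takes the fraction G_k/ΣG = 0.9524/1.877 = 0.5075, so I = 60.7 × 0.5075 = 30.80 µA.

I ≈ 30.8 µA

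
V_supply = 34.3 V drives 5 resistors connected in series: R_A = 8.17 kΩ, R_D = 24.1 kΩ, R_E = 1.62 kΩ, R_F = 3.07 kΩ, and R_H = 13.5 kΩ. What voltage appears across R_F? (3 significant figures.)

V ≈ 2.09 V

Total series resistance ΣR = 8.17 + 24.1 + 1.62 + 3.07 + 13.5 = 50.46 kΩ.
V = V_supply · R/ΣR = 34.3 × 0.06084 = 2.087 V.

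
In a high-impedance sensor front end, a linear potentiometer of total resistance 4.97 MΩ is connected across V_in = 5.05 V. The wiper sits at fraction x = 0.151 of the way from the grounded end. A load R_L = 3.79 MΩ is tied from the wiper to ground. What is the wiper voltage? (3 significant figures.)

V_out ≈ 0.653 V

Lower segment x·R_p = 0.7505 MΩ; upper segment (1−x)·R_p = 4.220 MΩ.
(x·R_p) ‖ R_L = 0.6264 MΩ.
V_out = 5.05 × 0.6264/(4.220 + 0.6264) = 0.6528 V.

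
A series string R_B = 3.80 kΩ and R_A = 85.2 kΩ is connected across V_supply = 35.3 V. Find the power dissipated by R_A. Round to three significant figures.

P ≈ 13.4 mW

Series current I = V_supply/ΣR = 35.3/89.00 = 0.3966 mA.
P = I²R = 0.1573 × 85.2 = 13.40 mW.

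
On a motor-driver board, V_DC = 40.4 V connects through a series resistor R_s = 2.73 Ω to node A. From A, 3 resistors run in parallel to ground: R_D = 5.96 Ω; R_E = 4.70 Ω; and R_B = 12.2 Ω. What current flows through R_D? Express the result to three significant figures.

I ≈ 3.00 A

Combine the parallel branches: R_p = (1/5.96 + 1/4.70 + 1/12.2)⁻¹ = 2.162 Ω.
V_A = 40.4 × 2.162/4.892 = 17.85 V.
Branch current I = V_A/R_D = 17.85/5.96 = 2.996 A.
(Equivalently: I_total = 8.258 A, then current-divider fraction G_k/ΣG = 0.3628.)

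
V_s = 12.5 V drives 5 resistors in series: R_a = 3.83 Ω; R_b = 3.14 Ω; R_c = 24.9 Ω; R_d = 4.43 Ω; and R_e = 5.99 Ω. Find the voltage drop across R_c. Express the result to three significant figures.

V ≈ 7.36 V

ΣR = 3.83 + 3.14 + 24.9 + 4.43 + 5.99 = 42.29 Ω.
V = V_s · R/ΣR = 12.5 × 0.5888 = 7.360 V.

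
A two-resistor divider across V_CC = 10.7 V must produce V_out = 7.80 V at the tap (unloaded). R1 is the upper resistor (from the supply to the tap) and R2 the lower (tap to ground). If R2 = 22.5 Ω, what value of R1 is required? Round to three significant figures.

R1 ≈ 8.37 Ω

Required fraction k = V_out/V_CC = 0.7290.
R1 = R2·(1/k − 1) = 22.5 × 0.3718 = 8.365 Ω.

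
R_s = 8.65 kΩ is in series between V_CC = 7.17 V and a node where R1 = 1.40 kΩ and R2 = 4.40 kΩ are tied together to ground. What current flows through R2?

Parallel bank: R_p = 1/(1/1.40 + 1/4.40) = 1.062 kΩ.
Node voltage V_A = V_CC · R_p/(R_s + R_p) = 7.17 × 0.1094 = 0.7841 V.
I(R2) = V_A / R2 = 0.7841/4.40 = 0.1782 mA.
(Check via current divider: I_total = 0.7383 mA; share G_k/ΣG = 0.2414 → same result.)

I ≈ 0.178 mA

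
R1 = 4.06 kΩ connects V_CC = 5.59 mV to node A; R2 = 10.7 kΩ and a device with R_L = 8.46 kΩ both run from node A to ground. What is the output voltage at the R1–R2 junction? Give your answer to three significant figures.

V_out ≈ 3.01 mV

The load sits in parallel with R2, giving an effective lower resistance R2' = R2·R_L/(R2+R_L) = 4.725 kΩ.
Voltage divider with the loaded lower leg: V_out = 5.59 × 4.725/(4.06 + 4.725) = 5.59 × 0.5378 = 3.006 mV.
(Unloaded it would be 4.05 mV; the load pulls it down.)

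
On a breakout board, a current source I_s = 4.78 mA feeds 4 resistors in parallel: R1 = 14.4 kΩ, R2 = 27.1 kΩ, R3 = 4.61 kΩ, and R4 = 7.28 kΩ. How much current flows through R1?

I ≈ 0.721 mA

Conductances: ΣG = 1/14.4 + 1/27.1 + 1/4.61 + 1/7.28 = 0.4606 (1/kΩ).
R1 takes the fraction G_k/ΣG = 0.06944/0.4606 = 0.1508, so I = 4.78 × 0.1508 = 0.7206 mA.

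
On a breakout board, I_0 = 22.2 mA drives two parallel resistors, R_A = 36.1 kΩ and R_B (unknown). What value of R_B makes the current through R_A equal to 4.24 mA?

The fraction through R_A equals R_B/(R_A+R_B).
With f = 0.1910, R_B = R_A · f/(1−f) = 36.1 × 0.2361 = 8.522 kΩ.

R_B ≈ 8.52 kΩ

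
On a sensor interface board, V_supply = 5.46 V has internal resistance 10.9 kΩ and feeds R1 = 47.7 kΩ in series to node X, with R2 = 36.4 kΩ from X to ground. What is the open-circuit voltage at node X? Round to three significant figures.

R1' = 10.9 + 47.7 = 58.60 kΩ (source resistance + R1).
With X open, the divider is unloaded: V_th = 5.46 × 36.4/95.00 = 2.092 V.

V_th ≈ 2.09 V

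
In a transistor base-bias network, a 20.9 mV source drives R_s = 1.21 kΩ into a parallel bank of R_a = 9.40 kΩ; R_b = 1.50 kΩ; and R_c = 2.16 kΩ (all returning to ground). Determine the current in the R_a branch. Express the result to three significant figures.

I ≈ 0.891 µA

Equivalent of the parallel group: R_p = 0.8091 kΩ.
V_A by voltage divider: V_A = 20.9 × 0.8091/(1.21 + 0.8091) = 8.375 mV.
Branch current I = V_A/R_a = 8.375/9.40 = 0.8909 µA.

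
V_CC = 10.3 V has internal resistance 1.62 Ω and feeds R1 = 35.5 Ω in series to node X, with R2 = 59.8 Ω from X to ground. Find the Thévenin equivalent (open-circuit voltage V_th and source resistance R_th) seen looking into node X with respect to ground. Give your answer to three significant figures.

V_th ≈ 6.36 V, R_th ≈ 22.9 Ω

R1' = 1.62 + 35.5 = 37.12 Ω (source resistance + R1).
With X open, the divider is unloaded: V_th = 10.3 × 59.8/96.92 = 6.355 V.
With V_CC suppressed (replaced by a short), R_th = R1' ‖ R2 = (37.12 × 59.8)/(37.12 + 59.8) = 22.90 Ω.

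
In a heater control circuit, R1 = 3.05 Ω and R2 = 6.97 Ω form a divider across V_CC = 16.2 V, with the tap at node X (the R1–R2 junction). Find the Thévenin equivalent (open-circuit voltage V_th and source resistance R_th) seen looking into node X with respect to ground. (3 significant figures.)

Open-circuit (no load on X): V_th = V_CC · R2/(R1 + R2) = 16.2 × 6.97/(3.050 + 6.97) = 11.27 V.
Zeroing V_CC shorts the top of R1 to ground, so R_th = R1 ‖ R2 = 2.122 Ω.

V_th ≈ 11.3 V, R_th ≈ 2.12 Ω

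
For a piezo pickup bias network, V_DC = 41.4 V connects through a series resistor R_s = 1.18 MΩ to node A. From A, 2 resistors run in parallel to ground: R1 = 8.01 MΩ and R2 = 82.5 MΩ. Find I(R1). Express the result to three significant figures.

Combine the parallel branches: R_p = (1/8.01 + 1/82.5)⁻¹ = 7.301 MΩ.
V_A = 41.4 × 7.301/8.481 = 35.64 V.
Branch current I = V_A/R1 = 35.64/8.01 = 4.449 µA.

I ≈ 4.45 µA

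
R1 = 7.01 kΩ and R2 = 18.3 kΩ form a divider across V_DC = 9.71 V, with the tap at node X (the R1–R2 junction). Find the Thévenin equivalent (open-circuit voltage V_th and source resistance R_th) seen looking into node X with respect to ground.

V_th ≈ 7.02 V, R_th ≈ 5.07 kΩ

Open-circuit (no load on X): V_th = V_DC · R2/(R1 + R2) = 9.71 × 18.3/(7.010 + 18.3) = 7.021 V.
Zeroing V_DC shorts the top of R1 to ground, so R_th = R1 ‖ R2 = 5.068 kΩ.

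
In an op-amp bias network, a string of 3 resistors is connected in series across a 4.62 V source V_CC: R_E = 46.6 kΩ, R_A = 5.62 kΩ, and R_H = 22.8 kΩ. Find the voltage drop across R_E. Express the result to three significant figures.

ΣR = 46.6 + 5.62 + 22.8 = 75.02 kΩ.
Voltage divider: V = V_CC · (46.60 / 75.02) = 4.62 × 0.6212 = 2.870 V.

V ≈ 2.87 V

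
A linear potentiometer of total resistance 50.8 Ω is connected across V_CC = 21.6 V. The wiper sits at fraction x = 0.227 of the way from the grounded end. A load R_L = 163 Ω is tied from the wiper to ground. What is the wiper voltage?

V_out ≈ 4.65 V

The pot divides into 39.27 Ω above the wiper and 11.53 Ω below.
(x·R_p) ‖ R_L = 10.77 Ω.
Loaded-divider output: V_out = 21.6 × 0.2152 = 4.649 V.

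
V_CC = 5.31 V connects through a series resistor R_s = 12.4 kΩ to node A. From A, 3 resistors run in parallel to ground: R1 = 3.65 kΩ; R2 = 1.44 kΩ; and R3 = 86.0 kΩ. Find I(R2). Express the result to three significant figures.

Equivalent of the parallel group: R_p = 1.020 kΩ.
Node voltage V_A = V_CC · R_p/(R_s + R_p) = 5.31 × 0.07603 = 0.4037 V.
Branch current I = V_A/R2 = 0.4037/1.44 = 0.2804 mA.
(Check via current divider: I_total = 0.3957 mA; share G_k/ΣG = 0.7086 → same result.)

I ≈ 0.280 mA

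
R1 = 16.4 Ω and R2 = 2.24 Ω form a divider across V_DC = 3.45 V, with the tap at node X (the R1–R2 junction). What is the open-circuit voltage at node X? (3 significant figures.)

V_th ≈ 0.415 V

Open-circuit (no load on X): V_th = V_DC · R2/(R1 + R2) = 3.45 × 2.24/(16.40 + 2.24) = 0.4146 V.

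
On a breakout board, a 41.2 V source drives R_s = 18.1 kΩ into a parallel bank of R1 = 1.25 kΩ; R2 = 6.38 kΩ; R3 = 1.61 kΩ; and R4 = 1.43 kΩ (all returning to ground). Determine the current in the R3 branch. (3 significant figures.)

I ≈ 0.606 mA

Equivalent of the parallel group: R_p = 0.4391 kΩ.
V_A = 41.2 × 0.4391/18.54 = 0.9759 V.
I(R3) = V_A / R3 = 0.9759/1.61 = 0.6062 mA.
(Equivalently: I_total = 2.222 mA, then current-divider fraction G_k/ΣG = 0.2728.)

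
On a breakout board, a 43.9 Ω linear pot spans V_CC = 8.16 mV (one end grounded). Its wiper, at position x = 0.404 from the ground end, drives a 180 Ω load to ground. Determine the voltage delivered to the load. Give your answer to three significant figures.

V_out ≈ 3.11 mV

The pot divides into 26.16 Ω above the wiper and 17.74 Ω below.
R_L loads the lower segment: effective lower R = 16.14 Ω.
Loaded-divider output: V_out = 8.16 × 0.3816 = 3.114 mV.
(Unloaded: V_out = x·V_CC = 3.30 mV.)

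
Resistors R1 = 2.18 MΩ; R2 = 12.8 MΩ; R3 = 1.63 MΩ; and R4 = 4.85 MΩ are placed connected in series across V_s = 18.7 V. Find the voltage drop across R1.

V ≈ 1.90 V

Series total: ΣR = 2.18 + 12.8 + 1.63 + 4.85 = 21.46 MΩ.
By the voltage-divider rule, V = 18.7 × 2.180/21.46 = 1.900 V.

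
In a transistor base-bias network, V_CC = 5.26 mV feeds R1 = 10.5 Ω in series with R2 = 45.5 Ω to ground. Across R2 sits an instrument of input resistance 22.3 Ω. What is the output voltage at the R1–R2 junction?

R2 ‖ R_L = (45.5 × 22.3)/(45.5 + 22.3) = 14.97 Ω.
Then V_out = V_CC · R2'/(R1 + R2') = 5.26 × 14.97/25.47 = 3.091 mV.

V_out ≈ 3.09 mV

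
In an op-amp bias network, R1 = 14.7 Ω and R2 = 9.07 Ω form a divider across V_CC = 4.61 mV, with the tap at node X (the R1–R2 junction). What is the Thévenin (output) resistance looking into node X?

R_th ≈ 5.61 Ω

Zeroing V_CC shorts the top of R1 to ground, so R_th = R1 ‖ R2 = 5.609 Ω.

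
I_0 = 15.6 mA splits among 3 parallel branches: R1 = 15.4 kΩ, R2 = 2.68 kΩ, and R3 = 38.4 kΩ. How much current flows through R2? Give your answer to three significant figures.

I ≈ 12.5 mA

ΣG = 1/15.4 + 1/2.68 + 1/38.4 = 0.4641.
Current divider: I(R2) = I_0 · G_k/ΣG = 15.6 × (0.3731/0.4641) = 15.6 × 0.8040 = 12.54 mA.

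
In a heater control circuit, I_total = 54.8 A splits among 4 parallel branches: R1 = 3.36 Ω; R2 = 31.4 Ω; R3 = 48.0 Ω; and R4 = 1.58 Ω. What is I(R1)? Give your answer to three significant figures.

I ≈ 16.6 A

ΣG = 1/3.36 + 1/31.4 + 1/48.0 + 1/1.58 = 0.9832.
R1 takes the fraction G_k/ΣG = 0.2976/0.9832 = 0.3027, so I = 54.8 × 0.3027 = 16.59 A.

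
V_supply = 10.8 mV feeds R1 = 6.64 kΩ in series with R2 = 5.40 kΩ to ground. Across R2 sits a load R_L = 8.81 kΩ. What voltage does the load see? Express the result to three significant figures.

First combine the lower leg with the load: R2 ‖ R_L = 3.348 kΩ.
Voltage divider with the loaded lower leg: V_out = 10.8 × 3.348/(6.64 + 3.348) = 10.8 × 0.3352 = 3.620 mV.

V_out ≈ 3.62 mV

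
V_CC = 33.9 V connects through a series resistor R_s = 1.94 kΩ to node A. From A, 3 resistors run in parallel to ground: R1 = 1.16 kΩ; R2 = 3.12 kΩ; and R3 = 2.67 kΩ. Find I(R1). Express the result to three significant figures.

I ≈ 7.27 mA

Parallel bank: R_p = 1/(1/1.16 + 1/3.12 + 1/2.67) = 0.6422 kΩ.
Node voltage V_A = V_CC · R_p/(R_s + R_p) = 33.9 × 0.2487 = 8.431 V.
I(R1) = V_A / R1 = 8.431/1.16 = 7.268 mA.
(Equivalently: I_total = 13.13 mA, then current-divider fraction G_k/ΣG = 0.5536.)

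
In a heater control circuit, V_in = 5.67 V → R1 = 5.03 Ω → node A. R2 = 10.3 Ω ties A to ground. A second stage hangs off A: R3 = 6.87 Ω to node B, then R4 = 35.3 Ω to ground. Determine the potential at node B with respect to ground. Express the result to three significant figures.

V_B ≈ 2.95 V

Looking into the second stage from A: R3 + R4 = 42.17 Ω appears in parallel with R2.
Effective lower resistance at A: R2 ‖ 42.17 = 8.278 Ω.
So V_A = 5.67 × 0.6220 = 3.527 V.
Then the unloaded second divider: V_B = V_A × R4/(R3+R4) = 3.527 × 0.8371 = 2.952 V.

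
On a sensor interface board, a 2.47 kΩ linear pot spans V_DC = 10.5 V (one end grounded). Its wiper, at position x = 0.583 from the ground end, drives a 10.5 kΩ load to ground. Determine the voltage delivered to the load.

V_out ≈ 5.79 V

Lower segment x·R_p = 1.440 kΩ; upper segment (1−x)·R_p = 1.030 kΩ.
(x·R_p) ‖ R_L = 1.266 kΩ.
Then V_out = V_DC · 1.266/(1.030 + 1.266) = 5.790 V.
(Unloaded: V_out = x·V_DC = 6.12 V.)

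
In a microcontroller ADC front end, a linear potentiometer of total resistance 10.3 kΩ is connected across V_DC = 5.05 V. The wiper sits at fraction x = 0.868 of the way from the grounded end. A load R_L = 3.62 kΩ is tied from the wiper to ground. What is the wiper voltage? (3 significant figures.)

V_out ≈ 3.31 V

Split the track: R_lower = x·R_p = 8.940 kΩ, R_upper = (1−x)·R_p = 1.360 kΩ.
Lower segment in parallel with the load: 8.940 ‖ 3.62 = 2.577 kΩ.
Then V_out = V_DC · 2.577/(1.360 + 2.577) = 3.306 V.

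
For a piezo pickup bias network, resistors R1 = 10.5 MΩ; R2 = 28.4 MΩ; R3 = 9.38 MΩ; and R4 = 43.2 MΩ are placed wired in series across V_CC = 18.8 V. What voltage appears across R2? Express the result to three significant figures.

ΣR = 10.5 + 28.4 + 9.38 + 43.2 = 91.48 MΩ.
By the voltage-divider rule, V = 18.8 × 28.40/91.48 = 5.836 V.

V ≈ 5.84 V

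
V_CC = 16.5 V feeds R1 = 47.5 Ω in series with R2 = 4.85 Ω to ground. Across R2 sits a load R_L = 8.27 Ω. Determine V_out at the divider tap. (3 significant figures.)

First combine the lower leg with the load: R2 ‖ R_L = 3.057 Ω.
Now apply the divider: V_out = 16.5 × 0.06047 = 0.9977 V.

V_out ≈ 0.998 V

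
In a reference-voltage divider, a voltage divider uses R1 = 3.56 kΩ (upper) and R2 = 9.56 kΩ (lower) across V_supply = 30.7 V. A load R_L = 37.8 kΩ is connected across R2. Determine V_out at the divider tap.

V_out ≈ 20.9 V

R2 ‖ R_L = (9.56 × 37.8)/(9.56 + 37.8) = 7.630 kΩ.
Now apply the divider: V_out = 30.7 × 0.6819 = 20.93 V.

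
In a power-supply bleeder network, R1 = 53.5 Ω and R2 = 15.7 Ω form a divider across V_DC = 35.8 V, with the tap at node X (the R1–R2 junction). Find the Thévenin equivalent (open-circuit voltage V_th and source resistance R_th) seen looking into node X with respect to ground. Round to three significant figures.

With X open, the divider is unloaded: V_th = 35.8 × 15.7/69.20 = 8.122 V.
Zeroing V_DC shorts the top of R1 to ground, so R_th = R1 ‖ R2 = 12.14 Ω.

V_th ≈ 8.12 V, R_th ≈ 12.1 Ω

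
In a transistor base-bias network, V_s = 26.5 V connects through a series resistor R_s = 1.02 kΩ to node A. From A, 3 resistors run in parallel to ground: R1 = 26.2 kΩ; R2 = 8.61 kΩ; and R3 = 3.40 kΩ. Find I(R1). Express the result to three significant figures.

Equivalent of the parallel group: R_p = 2.230 kΩ.
Node voltage V_A = V_s · R_p/(R_s + R_p) = 26.5 × 0.6862 = 18.18 V.
Branch current I = V_A/R1 = 18.18/26.2 = 0.6940 mA.

I ≈ 0.694 mA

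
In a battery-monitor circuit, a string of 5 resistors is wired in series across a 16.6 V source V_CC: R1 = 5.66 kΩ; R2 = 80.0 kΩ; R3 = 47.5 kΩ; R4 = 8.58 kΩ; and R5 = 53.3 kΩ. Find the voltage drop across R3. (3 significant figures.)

V ≈ 4.04 V

Total series resistance ΣR = 5.66 + 80.0 + 47.5 + 8.58 + 53.3 = 195.0 kΩ.
By the voltage-divider rule, V = 16.6 × 47.50/195.0 = 4.043 V.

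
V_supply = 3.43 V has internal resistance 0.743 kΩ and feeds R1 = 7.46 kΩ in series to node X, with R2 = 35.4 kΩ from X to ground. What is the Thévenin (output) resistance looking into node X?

R_th ≈ 6.66 kΩ

R1' = 0.743 + 7.46 = 8.203 kΩ (source resistance + R1).
Zeroing V_supply shorts the top of R1' to ground, so R_th = R1' ‖ R2 = 6.660 kΩ.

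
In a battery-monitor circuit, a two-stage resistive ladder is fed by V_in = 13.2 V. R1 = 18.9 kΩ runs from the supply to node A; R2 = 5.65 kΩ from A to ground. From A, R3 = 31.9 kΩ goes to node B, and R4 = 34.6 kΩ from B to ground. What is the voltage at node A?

Node A sees R2 in parallel with the series input of stage 2, R3 + R4 = 66.50 kΩ.
Effective lower resistance at A: R2 ‖ 66.50 = 5.208 kΩ.
V_A = 13.2 × 5.208/(18.9 + 5.208) = 2.851 V.

V_A ≈ 2.85 V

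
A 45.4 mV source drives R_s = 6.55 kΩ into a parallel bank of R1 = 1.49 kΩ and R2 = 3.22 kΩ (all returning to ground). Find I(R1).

Equivalent of the parallel group: R_p = 1.019 kΩ.
V_A by voltage divider: V_A = 45.4 × 1.019/(6.55 + 1.019) = 6.110 mV.
I(R1) = V_A / R1 = 6.110/1.49 = 4.101 µA.
(Equivalently: I_total = 5.998 µA, then current-divider fraction G_k/ΣG = 0.6837.)

I ≈ 4.10 µA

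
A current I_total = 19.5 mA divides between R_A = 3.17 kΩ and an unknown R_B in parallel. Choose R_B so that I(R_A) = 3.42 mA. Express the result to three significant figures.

Two-branch current divider: I_A = I_total · R_B/(R_A + R_B).
3.42/19.5 = R_B/(R_A + R_B) → R_B = R_A · (0.1754)/(1 − 0.1754) = 3.17 × 0.2127 = 0.6742 kΩ.

R_B ≈ 0.674 kΩ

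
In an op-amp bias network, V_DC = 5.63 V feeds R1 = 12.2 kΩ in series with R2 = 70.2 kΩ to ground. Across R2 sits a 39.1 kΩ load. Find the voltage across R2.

V_out ≈ 3.79 V

The load sits in parallel with R2, giving an effective lower resistance R2' = R2·R_L/(R2+R_L) = 25.11 kΩ.
Then V_out = V_DC · R2'/(R1 + R2') = 5.63 × 25.11/37.31 = 3.789 V.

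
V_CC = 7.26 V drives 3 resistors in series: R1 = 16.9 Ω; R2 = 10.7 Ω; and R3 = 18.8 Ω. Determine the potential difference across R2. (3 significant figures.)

Total series resistance ΣR = 16.9 + 10.7 + 18.8 = 46.40 Ω.
Voltage divider: V = V_CC · (10.70 / 46.40) = 7.26 × 0.2306 = 1.674 V.

V ≈ 1.67 V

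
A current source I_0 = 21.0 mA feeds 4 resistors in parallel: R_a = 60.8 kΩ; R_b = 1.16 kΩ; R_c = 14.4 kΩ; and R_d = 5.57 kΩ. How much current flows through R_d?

I ≈ 3.34 mA

Conductances: ΣG = 1/60.8 + 1/1.16 + 1/14.4 + 1/5.57 = 1.127 (1/kΩ).
By the current-divider rule, I = I_0 · G_k/ΣG = 21.0 × 0.1592 = 3.344 mA.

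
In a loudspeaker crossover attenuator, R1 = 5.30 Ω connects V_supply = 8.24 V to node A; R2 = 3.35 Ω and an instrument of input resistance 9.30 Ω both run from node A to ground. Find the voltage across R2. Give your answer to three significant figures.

The load sits in parallel with R2, giving an effective lower resistance R2' = R2·R_L/(R2+R_L) = 2.463 Ω.
Now apply the divider: V_out = 8.24 × 0.3173 = 2.614 V.
(Unloaded it would be 3.19 V; the load pulls it down.)

V_out ≈ 2.61 V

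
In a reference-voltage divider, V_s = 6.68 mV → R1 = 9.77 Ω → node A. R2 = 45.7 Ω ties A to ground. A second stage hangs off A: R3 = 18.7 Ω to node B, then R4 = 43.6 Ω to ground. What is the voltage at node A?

The second stage (R3 + R4 = 62.30 Ω) loads node A in parallel with R2.
R2 ‖ (R3+R4) = 26.36 Ω.
First divider: V_A = V_s · 26.36/(9.77 + 26.36) = 4.874 mV.

V_A ≈ 4.87 mV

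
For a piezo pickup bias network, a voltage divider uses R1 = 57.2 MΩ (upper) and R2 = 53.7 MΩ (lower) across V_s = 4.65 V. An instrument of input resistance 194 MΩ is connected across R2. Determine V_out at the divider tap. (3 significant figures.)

V_out ≈ 1.97 V

R2 ‖ R_L = (53.7 × 194)/(53.7 + 194) = 42.06 MΩ.
Voltage divider with the loaded lower leg: V_out = 4.65 × 42.06/(57.2 + 42.06) = 4.65 × 0.4237 = 1.970 V.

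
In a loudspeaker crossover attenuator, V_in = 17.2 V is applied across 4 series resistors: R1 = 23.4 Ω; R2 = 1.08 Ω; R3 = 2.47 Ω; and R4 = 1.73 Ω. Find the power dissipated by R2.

P ≈ 0.388 W

The common current is I = 17.2/28.68 = 0.5997 A.
P(R2) = I²·R2 = (0.5997)² × 1.08 = 0.3884 W.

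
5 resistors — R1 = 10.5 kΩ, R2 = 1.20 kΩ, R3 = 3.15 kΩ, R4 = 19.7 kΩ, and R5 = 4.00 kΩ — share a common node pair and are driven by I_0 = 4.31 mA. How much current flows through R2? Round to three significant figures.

I ≈ 2.32 mA

ΣG = 1/10.5 + 1/1.20 + 1/3.15 + 1/19.7 + 1/4.00 = 1.547.
R2 takes the fraction G_k/ΣG = 0.8333/1.547 = 0.5387, so I = 4.31 × 0.5387 = 2.322 mA.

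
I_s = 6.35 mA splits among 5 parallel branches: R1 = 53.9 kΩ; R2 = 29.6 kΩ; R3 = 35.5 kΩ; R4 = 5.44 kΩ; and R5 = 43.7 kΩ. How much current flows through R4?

I ≈ 4.06 mA

Total conductance ΣG = 1/53.9 + 1/29.6 + 1/35.5 + 1/5.44 + 1/43.7 = 0.2872 (units of 1/kΩ).
Current divider: I(R4) = I_s · G_k/ΣG = 6.35 × (0.1838/0.2872) = 6.35 × 0.6400 = 4.064 mA.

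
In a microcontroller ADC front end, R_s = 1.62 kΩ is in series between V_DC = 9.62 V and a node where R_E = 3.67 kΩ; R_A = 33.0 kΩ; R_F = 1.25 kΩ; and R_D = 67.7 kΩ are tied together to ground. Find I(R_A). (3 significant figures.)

I ≈ 0.104 mA

Equivalent of the parallel group: R_p = 0.8948 kΩ.
V_A by voltage divider: V_A = 9.62 × 0.8948/(1.62 + 0.8948) = 3.423 V.
Branch current I = V_A/R_A = 3.423/33.0 = 0.1037 mA.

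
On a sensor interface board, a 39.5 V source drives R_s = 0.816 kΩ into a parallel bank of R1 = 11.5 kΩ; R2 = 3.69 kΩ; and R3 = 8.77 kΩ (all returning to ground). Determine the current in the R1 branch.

I ≈ 2.48 mA

Parallel bank: R_p = 1/(1/11.5 + 1/3.69 + 1/8.77) = 2.119 kΩ.
V_A by voltage divider: V_A = 39.5 × 2.119/(0.816 + 2.119) = 28.52 V.
Branch current I = V_A/R1 = 28.52/11.5 = 2.480 mA.
(Equivalently: I_total = 13.46 mA, then current-divider fraction G_k/ΣG = 0.1842.)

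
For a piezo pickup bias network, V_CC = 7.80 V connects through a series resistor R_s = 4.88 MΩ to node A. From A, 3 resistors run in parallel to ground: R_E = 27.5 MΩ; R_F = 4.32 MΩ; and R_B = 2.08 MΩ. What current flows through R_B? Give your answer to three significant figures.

I ≈ 0.806 µA

Combine the parallel branches: R_p = (1/27.5 + 1/4.32 + 1/2.08)⁻¹ = 1.336 MΩ.
V_A = 7.80 × 1.336/6.216 = 1.676 V.
I(R_B) = V_A / R_B = 1.676/2.08 = 0.8059 µA.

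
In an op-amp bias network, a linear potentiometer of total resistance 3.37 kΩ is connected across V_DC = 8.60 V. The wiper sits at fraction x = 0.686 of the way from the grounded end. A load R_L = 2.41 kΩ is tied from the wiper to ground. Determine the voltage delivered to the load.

Split the track: R_lower = x·R_p = 2.312 kΩ, R_upper = (1−x)·R_p = 1.058 kΩ.
R_L loads the lower segment: effective lower R = 1.180 kΩ.
Loaded-divider output: V_out = 8.60 × 0.5272 = 4.534 V.

V_out ≈ 4.53 V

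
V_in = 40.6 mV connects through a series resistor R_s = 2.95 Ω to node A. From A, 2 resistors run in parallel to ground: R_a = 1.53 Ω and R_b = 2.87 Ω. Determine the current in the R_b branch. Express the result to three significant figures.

Combine the parallel branches: R_p = (1/1.53 + 1/2.87)⁻¹ = 0.9980 Ω.
V_A = 40.6 × 0.9980/3.948 = 10.26 mV.
I(R_b) = V_A / R_b = 10.26/2.87 = 3.576 mA.

I ≈ 3.58 mA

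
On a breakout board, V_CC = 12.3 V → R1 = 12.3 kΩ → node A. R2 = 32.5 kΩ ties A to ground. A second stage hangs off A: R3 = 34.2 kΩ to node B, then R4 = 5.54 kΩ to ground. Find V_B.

V_B ≈ 1.02 V

Looking into the second stage from A: R3 + R4 = 39.74 kΩ appears in parallel with R2.
R2 ‖ (R3+R4) = 17.88 kΩ.
First divider: V_A = V_CC · 17.88/(12.3 + 17.88) = 7.287 V.
Stage 2 is unloaded, so V_B = V_A · R4/(R3+R4) = 7.287 × 5.54/39.74 = 1.016 V.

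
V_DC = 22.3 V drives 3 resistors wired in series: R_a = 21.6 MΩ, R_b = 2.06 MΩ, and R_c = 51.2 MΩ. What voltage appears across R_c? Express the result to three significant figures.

ΣR = 21.6 + 2.06 + 51.2 = 74.86 MΩ.
By the voltage-divider rule, V = 22.3 × 51.20/74.86 = 15.25 V.

V ≈ 15.3 V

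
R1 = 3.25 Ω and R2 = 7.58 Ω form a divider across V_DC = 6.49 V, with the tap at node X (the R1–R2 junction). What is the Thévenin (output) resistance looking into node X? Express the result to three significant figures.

Looking into X with the source shorted: R_th = R1·R2/(R1+R2) = 3.250 × 7.58/10.83 = 2.275 Ω.

R_th ≈ 2.27 Ω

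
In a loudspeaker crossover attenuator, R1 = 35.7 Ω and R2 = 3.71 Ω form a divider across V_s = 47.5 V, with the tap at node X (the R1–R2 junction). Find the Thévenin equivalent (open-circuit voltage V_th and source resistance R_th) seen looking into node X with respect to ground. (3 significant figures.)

V_th ≈ 4.47 V, R_th ≈ 3.36 Ω

V_th is the unloaded tap voltage: V_s · R2/(R1+R2) = 47.5 × 0.09414 = 4.472 V.
Zeroing V_s shorts the top of R1 to ground, so R_th = R1 ‖ R2 = 3.361 Ω.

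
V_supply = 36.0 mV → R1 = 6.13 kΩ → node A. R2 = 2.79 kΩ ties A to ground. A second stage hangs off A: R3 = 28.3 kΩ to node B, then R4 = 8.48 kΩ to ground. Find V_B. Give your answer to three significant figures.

V_B ≈ 2.47 mV

Looking into the second stage from A: R3 + R4 = 36.78 kΩ appears in parallel with R2.
Effective lower resistance at A: R2 ‖ 36.78 = 2.593 kΩ.
So V_A = 36.0 × 0.2973 = 10.70 mV.
Then the unloaded second divider: V_B = V_A × R4/(R3+R4) = 10.70 × 0.2306 = 2.467 mV.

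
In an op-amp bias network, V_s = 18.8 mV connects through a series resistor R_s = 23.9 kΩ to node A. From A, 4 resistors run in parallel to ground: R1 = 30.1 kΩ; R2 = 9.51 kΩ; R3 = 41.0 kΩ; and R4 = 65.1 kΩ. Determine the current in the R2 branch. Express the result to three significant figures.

I ≈ 0.376 µA

Parallel bank: R_p = 1/(1/30.1 + 1/9.51 + 1/41.0 + 1/65.1) = 5.614 kΩ.
V_A = 18.8 × 5.614/29.51 = 3.576 mV.
Branch current I = V_A/R2 = 3.576/9.51 = 0.3760 µA.
(Equivalently: I_total = 0.6370 µA, then current-divider fraction G_k/ΣG = 0.5903.)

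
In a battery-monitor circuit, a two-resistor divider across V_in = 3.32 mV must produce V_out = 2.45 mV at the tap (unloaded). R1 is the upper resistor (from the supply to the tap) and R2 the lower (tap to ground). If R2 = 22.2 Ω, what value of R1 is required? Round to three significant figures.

V_out/V_in = R2/(R1+R2) = 0.7380.
Rearranging, R1 = R2·(1−k)/k = 22.2 × 0.3551 = 7.883 Ω.

R1 ≈ 7.88 Ω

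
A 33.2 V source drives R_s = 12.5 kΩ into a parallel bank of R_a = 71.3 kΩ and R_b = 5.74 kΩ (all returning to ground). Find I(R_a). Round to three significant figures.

Combine the parallel branches: R_p = (1/71.3 + 1/5.74)⁻¹ = 5.312 kΩ.
V_A by voltage divider: V_A = 33.2 × 5.312/(12.5 + 5.312) = 9.902 V.
Branch current I = V_A/R_a = 9.902/71.3 = 0.1389 mA.

I ≈ 0.139 mA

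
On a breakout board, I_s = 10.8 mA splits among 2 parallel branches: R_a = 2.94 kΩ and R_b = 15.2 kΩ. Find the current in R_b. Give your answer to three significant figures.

I ≈ 1.75 mA

For two parallel branches, I_k = I_s · (other R)/(sum of R).
I(R_b) = 10.8 × 2.94/(2.94 + 15.2) = 10.8 × 0.1621 = 1.750 mA.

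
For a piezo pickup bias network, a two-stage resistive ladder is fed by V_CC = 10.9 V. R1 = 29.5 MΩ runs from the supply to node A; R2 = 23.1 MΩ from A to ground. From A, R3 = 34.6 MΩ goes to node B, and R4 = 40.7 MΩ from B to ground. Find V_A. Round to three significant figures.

V_A ≈ 4.08 V

Looking into the second stage from A: R3 + R4 = 75.30 MΩ appears in parallel with R2.
Effective lower resistance at A: R2 ‖ 75.30 = 17.68 MΩ.
First divider: V_A = V_CC · 17.68/(29.5 + 17.68) = 4.084 V.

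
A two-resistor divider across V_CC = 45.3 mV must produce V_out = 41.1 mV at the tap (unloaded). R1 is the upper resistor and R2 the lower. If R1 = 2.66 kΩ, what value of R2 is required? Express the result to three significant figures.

V_out/V_CC = R2/(R1+R2) = 0.9073.
So R2 = R1 · V_out/(V_CC − V_out) = 2.66 × 41.1/(45.3 − 41.1) = 2.66 × 9.786 = 26.03 kΩ.

R2 ≈ 26.0 kΩ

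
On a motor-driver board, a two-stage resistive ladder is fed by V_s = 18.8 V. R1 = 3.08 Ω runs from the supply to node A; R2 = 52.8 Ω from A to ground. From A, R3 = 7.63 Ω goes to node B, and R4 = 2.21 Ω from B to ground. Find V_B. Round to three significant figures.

V_B ≈ 3.08 V

Looking into the second stage from A: R3 + R4 = 9.840 Ω appears in parallel with R2.
Effective lower resistance at A: R2 ‖ 9.840 = 8.294 Ω.
V_A = 18.8 × 8.294/(3.08 + 8.294) = 13.71 V.
Stage 2 is unloaded, so V_B = V_A · R4/(R3+R4) = 13.71 × 2.21/9.840 = 3.079 V.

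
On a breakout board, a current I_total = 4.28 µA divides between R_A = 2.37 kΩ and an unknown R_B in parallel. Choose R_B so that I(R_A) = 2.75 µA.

The fraction through R_A equals R_B/(R_A+R_B).
2.75/4.28 = R_B/(R_A + R_B) → R_B = R_A · (0.6425)/(1 − 0.6425) = 2.37 × 1.797 = 4.260 kΩ.

R_B ≈ 4.26 kΩ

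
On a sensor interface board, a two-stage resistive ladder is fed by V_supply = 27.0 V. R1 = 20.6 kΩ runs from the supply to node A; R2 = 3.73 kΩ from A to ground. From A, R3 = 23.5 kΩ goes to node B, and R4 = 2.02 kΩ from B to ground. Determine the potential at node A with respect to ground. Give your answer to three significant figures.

V_A ≈ 3.68 V

Looking into the second stage from A: R3 + R4 = 25.52 kΩ appears in parallel with R2.
R2 ‖ (R3+R4) = 3.254 kΩ.
First divider: V_A = V_supply · 3.254/(20.6 + 3.254) = 3.683 V.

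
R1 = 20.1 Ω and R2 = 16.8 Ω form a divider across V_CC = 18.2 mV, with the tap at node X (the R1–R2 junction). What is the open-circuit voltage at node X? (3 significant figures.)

V_th ≈ 8.29 mV

Open-circuit (no load on X): V_th = V_CC · R2/(R1 + R2) = 18.2 × 16.8/(20.10 + 16.8) = 8.286 mV.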